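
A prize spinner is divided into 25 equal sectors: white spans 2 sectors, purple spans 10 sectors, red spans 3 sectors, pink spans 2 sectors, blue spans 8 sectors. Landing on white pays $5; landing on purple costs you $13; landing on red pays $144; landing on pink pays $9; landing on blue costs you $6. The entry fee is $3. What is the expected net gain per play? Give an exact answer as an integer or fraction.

207/25 dollars

E[payout] = (2/25)·5 + (10/25)·(-13) + (3/25)·144 + (2/25)·9 + (8/25)·(-6) = 282/25
Expected profit = 282/25 − 3 = 207/25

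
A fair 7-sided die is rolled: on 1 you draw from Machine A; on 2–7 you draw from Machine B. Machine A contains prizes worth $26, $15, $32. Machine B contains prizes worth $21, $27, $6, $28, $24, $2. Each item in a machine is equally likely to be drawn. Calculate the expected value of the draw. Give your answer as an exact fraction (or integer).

397/21 dollars

E[X | Machine A] = (26 + 15 + 32)/3 = 73/3
E[X | Machine B] = (21 + 27 + 6 + 28 + 24 + 2)/6 = 18
E[X] = (1/7)·73/3 + (6/7)·18 = 397/21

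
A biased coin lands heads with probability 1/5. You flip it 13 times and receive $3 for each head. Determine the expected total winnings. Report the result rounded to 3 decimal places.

E[#heads] = 13·1/5 = 13/5 (linearity over flips).
E[winnings] = 3·13/5 = 39/5.
≈ 7.800

$7.800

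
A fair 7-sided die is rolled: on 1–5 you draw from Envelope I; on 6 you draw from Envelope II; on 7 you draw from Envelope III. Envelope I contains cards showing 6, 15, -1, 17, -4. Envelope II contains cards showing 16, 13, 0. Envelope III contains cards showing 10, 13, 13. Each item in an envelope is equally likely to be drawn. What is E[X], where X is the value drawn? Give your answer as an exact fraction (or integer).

164/21

E[X | Envelope I] = (6 + 15 − 1 + 17 − 4)/5 = 33/5
E[X | Envelope II] = (16 + 13 + 0)/3 = 29/3
E[X | Envelope III] = (10 + 13 + 13)/3 = 12
E[X] = (5/7)·33/5 + (1/7)·29/3 + (1/7)·12 = 164/21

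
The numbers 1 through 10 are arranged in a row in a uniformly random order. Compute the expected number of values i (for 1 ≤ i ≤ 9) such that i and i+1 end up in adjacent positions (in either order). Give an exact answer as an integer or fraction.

For each i ∈ {1,…,9}, let Xᵢ = 1 if i and i+1 are adjacent. P(Xᵢ=1) = 2·(10−1)!/10! = 2/10.
By linearity, E[ΣXᵢ] = (9)·(2/10) = 9/5.

9/5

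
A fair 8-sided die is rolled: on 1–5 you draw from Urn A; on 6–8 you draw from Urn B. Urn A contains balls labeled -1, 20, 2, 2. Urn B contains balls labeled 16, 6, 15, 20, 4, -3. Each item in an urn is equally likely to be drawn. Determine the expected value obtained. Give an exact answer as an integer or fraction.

231/32

E[X | Urn A] = (-1 + 20 + 2 + 2)/4 = 23/4
E[X | Urn B] = (16 + 6 + 15 + 20 + 4 − 3)/6 = 29/3
E[X] = (5/8)·23/4 + (3/8)·29/3 = 231/32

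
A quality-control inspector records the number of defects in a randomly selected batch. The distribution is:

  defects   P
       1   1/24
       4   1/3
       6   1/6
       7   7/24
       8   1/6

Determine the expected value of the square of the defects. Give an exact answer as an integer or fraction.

109/3

E[X²] = (1/24)·1 + (1/3)·16 + (1/6)·36 + (7/24)·49 + (1/6)·64
     = 109/3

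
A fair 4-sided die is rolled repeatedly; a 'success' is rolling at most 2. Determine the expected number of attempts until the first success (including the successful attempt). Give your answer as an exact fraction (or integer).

2

For a geometric distribution, E[trials] = 1/p = 1/(1/2) = 2.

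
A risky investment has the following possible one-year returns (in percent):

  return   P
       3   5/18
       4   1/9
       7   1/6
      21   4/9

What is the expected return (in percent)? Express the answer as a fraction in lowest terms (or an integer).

E[X] = (5/18)·3 + (1/9)·4 + (1/6)·7 + (4/9)·21
     = 106/9

106/9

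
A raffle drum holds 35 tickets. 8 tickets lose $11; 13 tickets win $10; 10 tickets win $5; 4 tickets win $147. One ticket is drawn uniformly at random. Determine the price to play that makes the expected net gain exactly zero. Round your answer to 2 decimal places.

E[payout] = (8/35)·(-11) + (13/35)·10 + (10/35)·5 + (4/35)·147 = 136/7
Fair fee = E[payout] = 136/7 ≈ $19.43

$19.43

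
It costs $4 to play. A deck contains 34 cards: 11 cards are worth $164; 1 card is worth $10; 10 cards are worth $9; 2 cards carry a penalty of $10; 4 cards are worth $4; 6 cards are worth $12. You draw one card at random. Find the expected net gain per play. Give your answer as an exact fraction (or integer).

E[payout] = (11/34)·164 + (1/34)·10 + (10/34)·9 + (2/34)·(-10) + (4/34)·4 + (6/34)·12 = 58
Expected profit = 58 − 4 = 54

$54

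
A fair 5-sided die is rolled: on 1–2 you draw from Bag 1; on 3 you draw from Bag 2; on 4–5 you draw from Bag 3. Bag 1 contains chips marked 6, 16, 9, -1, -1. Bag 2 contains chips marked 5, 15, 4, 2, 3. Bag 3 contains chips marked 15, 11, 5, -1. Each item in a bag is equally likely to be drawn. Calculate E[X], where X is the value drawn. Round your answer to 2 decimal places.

6.48

E[X | Bag 1] = (6 + 16 + 9 − 1 − 1)/5 = 29/5
E[X | Bag 2] = (5 + 15 + 4 + 2 + 3)/5 = 29/5
E[X | Bag 3] = (15 + 11 + 5 − 1)/4 = 15/2
E[X] = (2/5)·29/5 + (1/5)·29/5 + (2/5)·15/2 = 162/25 ≈ 6.48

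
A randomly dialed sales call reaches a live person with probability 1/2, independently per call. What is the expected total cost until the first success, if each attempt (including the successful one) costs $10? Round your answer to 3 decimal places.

$20.000

E[#attempts] = 1/p = 2; E[cost] = 10·2 = 20.
≈ 20.000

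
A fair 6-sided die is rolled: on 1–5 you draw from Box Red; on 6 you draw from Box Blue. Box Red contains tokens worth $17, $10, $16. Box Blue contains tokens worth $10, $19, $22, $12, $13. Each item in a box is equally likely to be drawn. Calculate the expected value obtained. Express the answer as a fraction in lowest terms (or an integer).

1303/90 dollars

E[X | Box Red] = (17 + 10 + 16)/3 = 43/3
E[X | Box Blue] = (10 + 19 + 22 + 12 + 13)/5 = 76/5
E[X] = (5/6)·43/3 + (1/6)·76/5 = 1303/90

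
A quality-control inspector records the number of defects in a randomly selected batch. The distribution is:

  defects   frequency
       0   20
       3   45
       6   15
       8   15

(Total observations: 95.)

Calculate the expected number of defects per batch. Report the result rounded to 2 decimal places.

Total = 95, so P(defects=0) = 20/95, etc.
E[X] = (4/19)·0 + (9/19)·3 + (3/19)·6 + (3/19)·8
     = 69/19 ≈ 3.63

3.63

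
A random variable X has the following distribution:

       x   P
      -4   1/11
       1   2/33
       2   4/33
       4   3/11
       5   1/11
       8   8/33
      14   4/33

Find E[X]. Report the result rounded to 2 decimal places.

E[X] = (1/11)·(-4) + (2/33)·1 + (4/33)·2 + (3/11)·4 + (1/11)·5 + (8/33)·8 + (4/33)·14
     = 169/33 ≈ 5.12

5.12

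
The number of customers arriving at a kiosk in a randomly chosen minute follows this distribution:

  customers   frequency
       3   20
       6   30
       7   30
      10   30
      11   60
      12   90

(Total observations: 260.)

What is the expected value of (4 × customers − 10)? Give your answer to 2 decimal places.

28.31

Total = 260, so P(customers=3) = 20/260, etc.
E[4x-10] = (1/13)·2 + (3/26)·14 + (3/26)·18 + (3/26)·30 + (3/13)·34 + (9/26)·38
     = 368/13 ≈ 28.31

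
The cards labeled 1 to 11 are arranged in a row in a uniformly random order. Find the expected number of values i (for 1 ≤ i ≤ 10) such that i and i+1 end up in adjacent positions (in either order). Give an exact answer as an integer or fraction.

For each i ∈ {1,…,10}, let Xᵢ = 1 if i and i+1 are adjacent. P(Xᵢ=1) = 2·(11−1)!/11! = 2/11.
By linearity, E[ΣXᵢ] = (10)·(2/11) = 20/11.

20/11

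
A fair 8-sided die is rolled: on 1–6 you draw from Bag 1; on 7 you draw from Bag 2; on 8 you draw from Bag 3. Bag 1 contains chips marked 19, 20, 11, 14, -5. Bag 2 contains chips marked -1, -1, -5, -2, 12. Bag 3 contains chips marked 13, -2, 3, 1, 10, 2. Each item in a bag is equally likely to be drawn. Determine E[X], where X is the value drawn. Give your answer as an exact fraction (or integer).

E[X | Bag 1] = (19 + 20 + 11 + 14 − 5)/5 = 59/5
E[X | Bag 2] = (-1 − 1 − 5 − 2 + 12)/5 = 3/5
E[X | Bag 3] = (13 − 2 + 3 + 1 + 10 + 2)/6 = 9/2
E[X] = (3/4)·59/5 + (1/8)·3/5 + (1/8)·9/2 = 759/80

759/80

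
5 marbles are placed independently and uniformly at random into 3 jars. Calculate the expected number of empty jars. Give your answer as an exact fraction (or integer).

Let Xⱼ=1 if jar j is empty. P(Xⱼ=1) = ((3-1)/3)^5 = 32/243.
By linearity, E[#empty] = 3·32/243 = 32/81.

32/81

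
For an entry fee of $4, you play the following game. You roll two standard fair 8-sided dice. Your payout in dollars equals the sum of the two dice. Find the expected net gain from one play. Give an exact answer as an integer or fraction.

$5

Distribution of the sum of the two dice: 2 w.p. 1/64, 3 w.p. 1/32, 4 w.p. 3/64, 5 w.p. 1/16, 6 w.p. 5/64, 7 w.p. 3/32, …
E[payout] = (1/64)·2 + (1/32)·3 + (3/64)·4 + (1/16)·5 + (5/64)·6 + (3/32)·7 + (7/64)·8 + (1/8)·9 + (7/64)·10 + (3/32)·11 + (5/64)·12 + (1/16)·13 + (3/64)·14 + (1/32)·15 + (1/64)·16 = 9
Expected profit = 9 − 4 = 5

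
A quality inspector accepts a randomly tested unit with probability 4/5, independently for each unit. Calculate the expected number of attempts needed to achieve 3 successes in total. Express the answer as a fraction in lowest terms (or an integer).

15/4

By linearity (sum of 3 independent geometric waits), E[trials] = 3/p = 3/(4/5) = 15/4.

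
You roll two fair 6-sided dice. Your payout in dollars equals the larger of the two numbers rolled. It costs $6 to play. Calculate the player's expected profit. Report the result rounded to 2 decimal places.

Distribution of the larger of the two numbers rolled: 1 w.p. 1/36, 2 w.p. 1/12, 3 w.p. 5/36, 4 w.p. 7/36, 5 w.p. 1/4, 6 w.p. 11/36
E[payout] = (1/36)·1 + (1/12)·2 + (5/36)·3 + (7/36)·4 + (1/4)·5 + (11/36)·6 = 161/36
Expected profit = 161/36 − 6 = -55/36 ≈ -$1.53

-$1.53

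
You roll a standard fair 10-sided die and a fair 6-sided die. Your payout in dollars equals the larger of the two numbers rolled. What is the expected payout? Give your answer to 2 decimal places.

Distribution of the larger of the two numbers rolled: 1 w.p. 1/60, 2 w.p. 1/20, 3 w.p. 1/12, 4 w.p. 7/60, 5 w.p. 3/20, 6 w.p. 11/60, …
E[payout] = (1/60)·1 + (1/20)·2 + (1/12)·3 + (7/60)·4 + (3/20)·5 + (11/60)·6 + (1/10)·7 + (1/10)·8 + (1/10)·9 + (1/10)·10 = 73/12
≈ $6.08

$6.08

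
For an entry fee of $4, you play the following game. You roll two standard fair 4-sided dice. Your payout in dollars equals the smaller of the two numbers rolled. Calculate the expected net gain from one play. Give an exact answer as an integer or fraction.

-17/8 dollars

Distribution of the smaller of the two numbers rolled: 1 w.p. 7/16, 2 w.p. 5/16, 3 w.p. 3/16, 4 w.p. 1/16
E[payout] = (7/16)·1 + (5/16)·2 + (3/16)·3 + (1/16)·4 = 15/8
Expected profit = 15/8 − 4 = -17/8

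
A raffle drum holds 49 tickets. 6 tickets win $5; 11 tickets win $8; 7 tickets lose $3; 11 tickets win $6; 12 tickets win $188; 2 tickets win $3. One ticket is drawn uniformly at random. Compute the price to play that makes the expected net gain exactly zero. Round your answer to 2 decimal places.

E[payout] = (6/49)·5 + (11/49)·8 + (7/49)·(-3) + (11/49)·6 + (12/49)·188 + (2/49)·3 = 2425/49
Fair fee = E[payout] = 2425/49 ≈ $49.49

$49.49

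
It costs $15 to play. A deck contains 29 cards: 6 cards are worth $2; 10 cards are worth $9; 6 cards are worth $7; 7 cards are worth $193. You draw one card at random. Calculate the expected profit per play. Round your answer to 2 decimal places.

$36.55

E[payout] = (6/29)·2 + (10/29)·9 + (6/29)·7 + (7/29)·193 = 1495/29
Expected profit = 1495/29 − 15 = 1060/29 ≈ $36.55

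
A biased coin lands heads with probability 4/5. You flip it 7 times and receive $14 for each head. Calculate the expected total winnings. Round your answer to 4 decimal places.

E[#heads] = 7·4/5 = 28/5 (linearity over flips).
E[winnings] = 14·28/5 = 392/5.
≈ 78.4000

$78.4000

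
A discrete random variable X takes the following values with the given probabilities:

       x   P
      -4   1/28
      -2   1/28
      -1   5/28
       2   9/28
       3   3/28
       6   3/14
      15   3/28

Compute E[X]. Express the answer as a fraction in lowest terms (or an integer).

E[X] = (1/28)·(-4) + (1/28)·(-2) + (5/28)·(-1) + (9/28)·2 + (3/28)·3 + (3/14)·6 + (3/28)·15
     = 97/28

97/28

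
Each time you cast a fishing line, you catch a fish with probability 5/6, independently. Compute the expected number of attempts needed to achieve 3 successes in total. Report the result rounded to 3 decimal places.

By linearity (sum of 3 independent geometric waits), E[trials] = 3/p = 3/(5/6) = 18/5.
≈ 3.600

3.600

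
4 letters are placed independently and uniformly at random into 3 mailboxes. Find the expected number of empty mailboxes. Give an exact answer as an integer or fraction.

16/27

Let Xⱼ=1 if mailbox j is empty. P(Xⱼ=1) = ((3-1)/3)^4 = 16/81.
By linearity, E[#empty] = 3·16/81 = 16/27.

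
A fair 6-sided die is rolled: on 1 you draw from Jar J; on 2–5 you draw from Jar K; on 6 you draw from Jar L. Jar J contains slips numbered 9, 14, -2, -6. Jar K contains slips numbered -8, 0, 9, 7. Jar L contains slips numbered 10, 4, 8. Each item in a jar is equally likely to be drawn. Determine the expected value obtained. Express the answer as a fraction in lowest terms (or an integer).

E[X | Jar J] = (9 + 14 − 2 − 6)/4 = 15/4
E[X | Jar K] = (-8 + 0 + 9 + 7)/4 = 2
E[X | Jar L] = (10 + 4 + 8)/3 = 22/3
E[X] = (1/6)·15/4 + (2/3)·2 + (1/6)·22/3 = 229/72

229/72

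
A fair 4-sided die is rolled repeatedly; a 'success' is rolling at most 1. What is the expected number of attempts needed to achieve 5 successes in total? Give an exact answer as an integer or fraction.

20

By linearity (sum of 5 independent geometric waits), E[trials] = 5/p = 5/(1/4) = 20.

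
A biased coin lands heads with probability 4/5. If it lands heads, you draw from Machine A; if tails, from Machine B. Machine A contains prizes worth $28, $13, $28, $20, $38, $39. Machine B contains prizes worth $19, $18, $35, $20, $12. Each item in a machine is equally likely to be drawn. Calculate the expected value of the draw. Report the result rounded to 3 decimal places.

E[X | Machine A] = (28 + 13 + 28 + 20 + 38 + 39)/6 = 83/3
E[X | Machine B] = (19 + 18 + 35 + 20 + 12)/5 = 104/5
E[X] = (4/5)·83/3 + (1/5)·104/5 = 1972/75 ≈ 26.293

$26.293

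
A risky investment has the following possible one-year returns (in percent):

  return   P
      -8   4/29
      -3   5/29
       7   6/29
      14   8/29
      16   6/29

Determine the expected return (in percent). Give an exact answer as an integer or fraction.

E[X] = (4/29)·(-8) + (5/29)·(-3) + (6/29)·7 + (8/29)·14 + (6/29)·16
     = 7

7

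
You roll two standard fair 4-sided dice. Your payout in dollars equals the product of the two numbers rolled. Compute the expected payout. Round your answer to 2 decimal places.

Distribution of the product of the two numbers rolled: 1 w.p. 1/16, 2 w.p. 1/8, 3 w.p. 1/8, 4 w.p. 3/16, 6 w.p. 1/8, 8 w.p. 1/8, …
E[payout] = (1/16)·1 + (1/8)·2 + (1/8)·3 + (3/16)·4 + (1/8)·6 + (1/8)·8 + (1/16)·9 + (1/8)·12 + (1/16)·16 = 25/4
≈ $6.25

$6.25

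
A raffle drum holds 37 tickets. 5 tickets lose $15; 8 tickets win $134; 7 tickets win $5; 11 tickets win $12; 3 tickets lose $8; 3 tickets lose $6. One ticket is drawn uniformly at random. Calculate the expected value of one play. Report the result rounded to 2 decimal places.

E[payout] = (5/37)·(-15) + (8/37)·134 + (7/37)·5 + (11/37)·12 + (3/37)·(-8) + (3/37)·(-6) = 1122/37
≈ $30.32

$30.32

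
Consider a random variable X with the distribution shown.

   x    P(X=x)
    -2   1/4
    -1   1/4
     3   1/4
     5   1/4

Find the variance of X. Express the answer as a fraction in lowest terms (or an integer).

131/16

E[X] = (1/4)·(-2) + (1/4)·(-1) + (1/4)·3 + (1/4)·5 = 5/4
E[X²] = (1/4)·4 + (1/4)·1 + (1/4)·9 + (1/4)·25 = 39/4
Var(X) = 39/4 − (5/4)² = 131/16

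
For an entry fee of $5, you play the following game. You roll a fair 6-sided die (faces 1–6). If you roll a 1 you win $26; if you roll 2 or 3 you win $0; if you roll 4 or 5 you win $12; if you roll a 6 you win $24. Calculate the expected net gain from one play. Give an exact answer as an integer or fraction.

22/3 dollars

E[payout] = (1/3)·0 + (1/3)·12 + (1/6)·24 + (1/6)·26 = 37/3
Expected profit = 37/3 − 5 = 22/3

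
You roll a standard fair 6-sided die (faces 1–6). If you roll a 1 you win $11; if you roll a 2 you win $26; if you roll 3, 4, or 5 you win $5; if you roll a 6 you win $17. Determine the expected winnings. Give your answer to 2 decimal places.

$11.50

E[payout] = (1/2)·5 + (1/6)·11 + (1/6)·17 + (1/6)·26 = 23/2
≈ $11.50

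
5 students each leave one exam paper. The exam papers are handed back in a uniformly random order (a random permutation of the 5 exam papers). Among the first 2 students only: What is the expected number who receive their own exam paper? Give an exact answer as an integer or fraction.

Let Xᵢ = 1 if person i gets their own exam paper. For each i, P(Xᵢ=1) = 1/5.
By linearity of expectation, E[X₁+…+X_2] = 2·(1/5) = 2/5.

2/5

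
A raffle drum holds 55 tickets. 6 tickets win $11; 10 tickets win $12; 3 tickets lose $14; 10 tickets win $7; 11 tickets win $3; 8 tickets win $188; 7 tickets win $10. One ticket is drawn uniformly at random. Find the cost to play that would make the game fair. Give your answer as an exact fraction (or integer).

E[payout] = (6/55)·11 + (10/55)·12 + (3/55)·(-14) + (10/55)·7 + (11/55)·3 + (8/55)·188 + (7/55)·10 = 1821/55
Fair fee = E[payout] = 1821/55

1821/55 dollars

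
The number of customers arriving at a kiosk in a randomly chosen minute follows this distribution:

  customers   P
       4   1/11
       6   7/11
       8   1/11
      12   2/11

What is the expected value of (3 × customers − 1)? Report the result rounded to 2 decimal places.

20.27

E[3x-1] = (1/11)·11 + (7/11)·17 + (1/11)·23 + (2/11)·35
     = 223/11 ≈ 20.27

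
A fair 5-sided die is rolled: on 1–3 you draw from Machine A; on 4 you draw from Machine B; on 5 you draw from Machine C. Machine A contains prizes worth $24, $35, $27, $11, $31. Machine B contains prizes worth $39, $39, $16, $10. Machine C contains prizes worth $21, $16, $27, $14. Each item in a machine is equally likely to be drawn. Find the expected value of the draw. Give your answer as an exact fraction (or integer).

1223/50 dollars

E[X | Machine A] = (24 + 35 + 27 + 11 + 31)/5 = 128/5
E[X | Machine B] = (39 + 39 + 16 + 10)/4 = 26
E[X | Machine C] = (21 + 16 + 27 + 14)/4 = 39/2
E[X] = (3/5)·128/5 + (1/5)·26 + (1/5)·39/2 = 1223/50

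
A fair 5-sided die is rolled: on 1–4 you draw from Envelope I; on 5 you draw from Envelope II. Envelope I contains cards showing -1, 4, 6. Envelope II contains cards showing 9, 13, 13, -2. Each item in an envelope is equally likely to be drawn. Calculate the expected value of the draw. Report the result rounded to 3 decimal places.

E[X | Envelope I] = (-1 + 4 + 6)/3 = 3
E[X | Envelope II] = (9 + 13 + 13 − 2)/4 = 33/4
E[X] = (4/5)·3 + (1/5)·33/4 = 81/20 ≈ 4.050

4.050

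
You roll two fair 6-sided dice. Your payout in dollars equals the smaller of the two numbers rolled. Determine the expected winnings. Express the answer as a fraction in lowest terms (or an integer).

Distribution of the smaller of the two numbers rolled: 1 w.p. 11/36, 2 w.p. 1/4, 3 w.p. 7/36, 4 w.p. 5/36, 5 w.p. 1/12, 6 w.p. 1/36
E[payout] = (11/36)·1 + (1/4)·2 + (7/36)·3 + (5/36)·4 + (1/12)·5 + (1/36)·6 = 91/36

91/36 dollars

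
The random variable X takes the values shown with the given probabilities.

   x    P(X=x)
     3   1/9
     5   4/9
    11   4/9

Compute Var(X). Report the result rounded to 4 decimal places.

E[X] = (1/9)·3 + (4/9)·5 + (4/9)·11 = 67/9
E[X²] = (1/9)·9 + (4/9)·25 + (4/9)·121 = 593/9
Var(X) = 593/9 − (67/9)² = 848/81 ≈ 10.4691

10.4691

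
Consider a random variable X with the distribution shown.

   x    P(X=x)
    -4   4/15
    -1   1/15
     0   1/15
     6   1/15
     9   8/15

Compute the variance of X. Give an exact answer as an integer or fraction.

E[X] = (4/15)·(-4) + (1/15)·(-1) + (1/15)·0 + (1/15)·6 + (8/15)·9 = 61/15
E[X²] = (4/15)·16 + (1/15)·1 + (1/15)·0 + (1/15)·36 + (8/15)·81 = 749/15
Var(X) = 749/15 − (61/15)² = 7514/225

7514/225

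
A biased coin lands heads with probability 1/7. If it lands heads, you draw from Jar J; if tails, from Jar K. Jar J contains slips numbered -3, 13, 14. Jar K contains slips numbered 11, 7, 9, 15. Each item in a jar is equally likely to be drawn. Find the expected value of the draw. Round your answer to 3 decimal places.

E[X | Jar J] = (-3 + 13 + 14)/3 = 8
E[X | Jar K] = (11 + 7 + 9 + 15)/4 = 21/2
E[X] = (1/7)·8 + (6/7)·21/2 = 71/7 ≈ 10.143

10.143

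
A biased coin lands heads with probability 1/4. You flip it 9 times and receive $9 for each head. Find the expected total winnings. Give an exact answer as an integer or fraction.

E[#heads] = 9·1/4 = 9/4 (linearity over flips).
E[winnings] = 9·9/4 = 81/4.

81/4 dollars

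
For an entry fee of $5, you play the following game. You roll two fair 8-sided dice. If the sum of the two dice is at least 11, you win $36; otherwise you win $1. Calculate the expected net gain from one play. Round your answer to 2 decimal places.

$7.48

E[payout] = (43/64)·1 + (21/64)·36 = 799/64
Expected profit = 799/64 − 5 = 479/64 ≈ $7.48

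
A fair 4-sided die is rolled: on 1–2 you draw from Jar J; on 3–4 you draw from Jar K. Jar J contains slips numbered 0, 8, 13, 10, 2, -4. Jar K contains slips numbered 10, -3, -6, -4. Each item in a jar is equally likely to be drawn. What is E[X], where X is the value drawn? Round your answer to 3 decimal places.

E[X | Jar J] = (0 + 8 + 13 + 10 + 2 − 4)/6 = 29/6
E[X | Jar K] = (10 − 3 − 6 − 4)/4 = -3/4
E[X] = (1/2)·29/6 + (1/2)·(-3/4) = 49/24 ≈ 2.042

2.042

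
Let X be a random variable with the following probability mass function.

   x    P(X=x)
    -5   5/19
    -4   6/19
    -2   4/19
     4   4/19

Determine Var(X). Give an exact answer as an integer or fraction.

E[X] = (5/19)·(-5) + (6/19)·(-4) + (4/19)·(-2) + (4/19)·4 = -41/19
E[X²] = (5/19)·25 + (6/19)·16 + (4/19)·4 + (4/19)·16 = 301/19
Var(X) = 301/19 − (-41/19)² = 4038/361

4038/361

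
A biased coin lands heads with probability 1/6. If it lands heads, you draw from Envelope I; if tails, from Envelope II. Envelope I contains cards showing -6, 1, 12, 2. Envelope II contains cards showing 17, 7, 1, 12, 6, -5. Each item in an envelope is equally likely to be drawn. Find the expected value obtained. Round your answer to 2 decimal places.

5.65

E[X | Envelope I] = (-6 + 1 + 12 + 2)/4 = 9/4
E[X | Envelope II] = (17 + 7 + 1 + 12 + 6 − 5)/6 = 19/3
E[X] = (1/6)·9/4 + (5/6)·19/3 = 407/72 ≈ 5.65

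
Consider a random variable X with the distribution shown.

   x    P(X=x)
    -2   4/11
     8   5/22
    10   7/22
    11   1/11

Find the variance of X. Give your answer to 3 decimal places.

31.017

E[X] = (4/11)·(-2) + (5/22)·8 + (7/22)·10 + (1/11)·11 = 58/11
E[X²] = (4/11)·4 + (5/22)·64 + (7/22)·100 + (1/11)·121 = 647/11
Var(X) = 647/11 − (58/11)² = 3753/121 ≈ 31.017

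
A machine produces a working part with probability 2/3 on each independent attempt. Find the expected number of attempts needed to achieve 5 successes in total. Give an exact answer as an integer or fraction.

15/2

By linearity (sum of 5 independent geometric waits), E[trials] = 5/p = 5/(2/3) = 15/2.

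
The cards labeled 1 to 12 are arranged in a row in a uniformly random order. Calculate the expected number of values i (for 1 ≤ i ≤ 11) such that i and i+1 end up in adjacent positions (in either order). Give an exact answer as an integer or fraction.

11/6

For each i ∈ {1,…,11}, let Xᵢ = 1 if i and i+1 are adjacent. P(Xᵢ=1) = 2·(12−1)!/12! = 2/12.
By linearity, E[ΣXᵢ] = (11)·(2/12) = 11/6.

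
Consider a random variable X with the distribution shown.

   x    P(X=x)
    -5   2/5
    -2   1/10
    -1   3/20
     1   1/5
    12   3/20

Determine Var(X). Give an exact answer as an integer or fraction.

12891/400

E[X] = (2/5)·(-5) + (1/10)·(-2) + (3/20)·(-1) + (1/5)·1 + (3/20)·12 = -7/20
E[X²] = (2/5)·25 + (1/10)·4 + (3/20)·1 + (1/5)·1 + (3/20)·144 = 647/20
Var(X) = 647/20 − (-7/20)² = 12891/400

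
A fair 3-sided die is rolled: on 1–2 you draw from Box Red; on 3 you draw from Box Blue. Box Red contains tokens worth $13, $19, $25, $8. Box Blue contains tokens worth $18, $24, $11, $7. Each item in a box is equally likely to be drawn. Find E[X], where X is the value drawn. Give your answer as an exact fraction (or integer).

E[X | Box Red] = (13 + 19 + 25 + 8)/4 = 65/4
E[X | Box Blue] = (18 + 24 + 11 + 7)/4 = 15
E[X] = (2/3)·65/4 + (1/3)·15 = 95/6

95/6 dollars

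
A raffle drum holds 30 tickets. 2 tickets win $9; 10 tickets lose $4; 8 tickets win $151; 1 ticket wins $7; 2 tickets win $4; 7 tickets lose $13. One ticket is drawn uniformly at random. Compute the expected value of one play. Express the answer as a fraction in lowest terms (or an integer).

$37

E[payout] = (2/30)·9 + (10/30)·(-4) + (8/30)·151 + (1/30)·7 + (2/30)·4 + (7/30)·(-13) = 37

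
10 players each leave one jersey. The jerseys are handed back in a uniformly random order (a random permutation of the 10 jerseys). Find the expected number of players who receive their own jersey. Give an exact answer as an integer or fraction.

1

Let Xᵢ = 1 if person i gets their own jersey. For each i, P(Xᵢ=1) = 1/10.
By linearity of expectation, E[X₁+…+X_10] = 10·(1/10) = 1.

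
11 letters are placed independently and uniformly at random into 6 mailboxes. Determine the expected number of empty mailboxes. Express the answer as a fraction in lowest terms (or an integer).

Let Xⱼ=1 if mailbox j is empty. P(Xⱼ=1) = ((6-1)/6)^11 = 48828125/362797056.
By linearity, E[#empty] = 6·48828125/362797056 = 48828125/60466176.

48828125/60466176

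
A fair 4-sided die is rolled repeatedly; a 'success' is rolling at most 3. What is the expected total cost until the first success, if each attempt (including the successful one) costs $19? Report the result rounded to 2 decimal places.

E[#attempts] = 1/p = 4/3; E[cost] = 19·4/3 = 76/3.
≈ 25.33

$25.33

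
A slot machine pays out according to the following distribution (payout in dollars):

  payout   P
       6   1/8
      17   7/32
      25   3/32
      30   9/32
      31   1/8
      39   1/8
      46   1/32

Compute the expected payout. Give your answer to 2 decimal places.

$25.44

E[X] = (1/8)·6 + (7/32)·17 + (3/32)·25 + (9/32)·30 + (1/8)·31 + (1/8)·39 + (1/32)·46
     = 407/16 ≈ 25.44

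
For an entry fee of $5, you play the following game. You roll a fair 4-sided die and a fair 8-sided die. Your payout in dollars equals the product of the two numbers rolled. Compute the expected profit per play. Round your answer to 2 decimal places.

Distribution of the product of the two numbers rolled: 1 w.p. 1/32, 2 w.p. 1/16, 3 w.p. 1/16, 4 w.p. 3/32, 5 w.p. 1/32, 6 w.p. 3/32, …
E[payout] = (1/32)·1 + (1/16)·2 + (1/16)·3 + (3/32)·4 + (1/32)·5 + (3/32)·6 + (1/32)·7 + (3/32)·8 + (1/32)·9 + (1/32)·10 + (3/32)·12 + (1/32)·14 + (1/32)·15 + (1/16)·16 + (1/32)·18 + (1/32)·20 + (1/32)·21 + (1/16)·24 + (1/32)·28 + (1/32)·32 = 45/4
Expected profit = 45/4 − 5 = 25/4 ≈ $6.25

$6.25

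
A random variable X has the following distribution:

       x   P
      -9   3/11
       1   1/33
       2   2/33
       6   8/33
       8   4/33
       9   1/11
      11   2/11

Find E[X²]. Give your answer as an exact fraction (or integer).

2251/33

E[X²] = (3/11)·81 + (1/33)·1 + (2/33)·4 + (8/33)·36 + (4/33)·64 + (1/11)·81 + (2/11)·121
     = 2251/33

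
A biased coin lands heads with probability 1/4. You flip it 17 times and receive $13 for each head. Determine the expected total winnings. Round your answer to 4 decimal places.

$55.2500

E[#heads] = 17·1/4 = 17/4 (linearity over flips).
E[winnings] = 13·17/4 = 221/4.
≈ 55.2500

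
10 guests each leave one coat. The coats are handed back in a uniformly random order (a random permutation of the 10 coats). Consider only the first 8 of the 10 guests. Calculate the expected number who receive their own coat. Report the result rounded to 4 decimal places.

Let Xᵢ = 1 if person i gets their own coat. For each i, P(Xᵢ=1) = 1/10.
By linearity of expectation, E[X₁+…+X_8] = 8·(1/10) = 4/5.
≈ 0.8000

0.8000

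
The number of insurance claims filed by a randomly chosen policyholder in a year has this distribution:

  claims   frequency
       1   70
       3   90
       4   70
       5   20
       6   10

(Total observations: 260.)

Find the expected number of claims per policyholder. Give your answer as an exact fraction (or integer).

3

Total = 260, so P(claims=1) = 70/260, etc.
E[X] = (7/26)·1 + (9/26)·3 + (7/26)·4 + (1/13)·5 + (1/26)·6
     = 3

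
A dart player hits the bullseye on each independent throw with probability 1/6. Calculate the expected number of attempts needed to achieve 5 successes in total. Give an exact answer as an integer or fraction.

By linearity (sum of 5 independent geometric waits), E[trials] = 5/p = 5/(1/6) = 30.

30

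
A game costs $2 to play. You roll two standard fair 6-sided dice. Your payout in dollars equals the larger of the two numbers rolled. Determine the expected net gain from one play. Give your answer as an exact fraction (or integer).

Distribution of the larger of the two numbers rolled: 1 w.p. 1/36, 2 w.p. 1/12, 3 w.p. 5/36, 4 w.p. 7/36, 5 w.p. 1/4, 6 w.p. 11/36
E[payout] = (1/36)·1 + (1/12)·2 + (5/36)·3 + (7/36)·4 + (1/4)·5 + (11/36)·6 = 161/36
Expected profit = 161/36 − 2 = 89/36

89/36 dollars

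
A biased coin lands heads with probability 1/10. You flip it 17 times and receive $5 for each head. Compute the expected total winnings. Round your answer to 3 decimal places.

$8.500

E[#heads] = 17·1/10 = 17/10 (linearity over flips).
E[winnings] = 5·17/10 = 17/2.
≈ 8.500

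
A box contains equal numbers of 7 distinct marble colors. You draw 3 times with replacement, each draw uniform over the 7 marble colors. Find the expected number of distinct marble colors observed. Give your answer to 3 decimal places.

Let Xⱼ=1 if type j appears at least once. P(Xⱼ=1) = 1 − ((7−1)/7)^3 = 127/343.
E[#distinct] = 7·127/343 = 127/49.
≈ 2.592

2.592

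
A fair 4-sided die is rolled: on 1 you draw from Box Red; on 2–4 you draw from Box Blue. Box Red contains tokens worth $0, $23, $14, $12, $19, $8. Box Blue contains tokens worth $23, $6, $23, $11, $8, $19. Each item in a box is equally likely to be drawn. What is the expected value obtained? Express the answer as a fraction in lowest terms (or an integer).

173/12 dollars

E[X | Box Red] = (0 + 23 + 14 + 12 + 19 + 8)/6 = 38/3
E[X | Box Blue] = (23 + 6 + 23 + 11 + 8 + 19)/6 = 15
E[X] = (1/4)·38/3 + (3/4)·15 = 173/12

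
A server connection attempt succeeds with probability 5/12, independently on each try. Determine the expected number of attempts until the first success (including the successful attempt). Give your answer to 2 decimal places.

For a geometric distribution, E[trials] = 1/p = 1/(5/12) = 12/5.
≈ 2.40

2.40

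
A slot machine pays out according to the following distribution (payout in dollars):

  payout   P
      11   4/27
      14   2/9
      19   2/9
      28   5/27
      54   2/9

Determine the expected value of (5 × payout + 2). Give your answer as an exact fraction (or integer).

E[5x+2] = (4/27)·57 + (2/9)·72 + (2/9)·97 + (5/27)·142 + (2/9)·272
     = 3584/27

3584/27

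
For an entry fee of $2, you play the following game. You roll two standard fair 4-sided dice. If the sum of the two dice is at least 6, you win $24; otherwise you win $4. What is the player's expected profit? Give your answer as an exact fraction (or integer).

19/2 dollars

E[payout] = (5/8)·4 + (3/8)·24 = 23/2
Expected profit = 23/2 − 2 = 19/2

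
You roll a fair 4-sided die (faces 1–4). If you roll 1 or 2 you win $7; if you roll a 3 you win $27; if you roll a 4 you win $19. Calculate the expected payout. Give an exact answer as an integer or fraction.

E[payout] = (1/2)·7 + (1/4)·19 + (1/4)·27 = 15

$15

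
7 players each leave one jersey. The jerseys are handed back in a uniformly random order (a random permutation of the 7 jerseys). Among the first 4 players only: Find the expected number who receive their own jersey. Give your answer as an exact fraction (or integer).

Let Xᵢ = 1 if person i gets their own jersey. For each i, P(Xᵢ=1) = 1/7.
By linearity of expectation, E[X₁+…+X_4] = 4·(1/7) = 4/7.

4/7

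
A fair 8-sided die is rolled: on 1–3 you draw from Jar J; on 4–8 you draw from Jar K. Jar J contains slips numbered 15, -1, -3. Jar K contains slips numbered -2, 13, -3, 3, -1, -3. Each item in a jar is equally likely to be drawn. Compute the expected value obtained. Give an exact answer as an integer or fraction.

101/48

E[X | Jar J] = (15 − 1 − 3)/3 = 11/3
E[X | Jar K] = (-2 + 13 − 3 + 3 − 1 − 3)/6 = 7/6
E[X] = (3/8)·11/3 + (5/8)·7/6 = 101/48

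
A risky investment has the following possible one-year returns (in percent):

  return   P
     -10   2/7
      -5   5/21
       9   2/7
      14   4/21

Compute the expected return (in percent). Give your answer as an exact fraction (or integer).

E[X] = (2/7)·(-10) + (5/21)·(-5) + (2/7)·9 + (4/21)·14
     = 25/21

25/21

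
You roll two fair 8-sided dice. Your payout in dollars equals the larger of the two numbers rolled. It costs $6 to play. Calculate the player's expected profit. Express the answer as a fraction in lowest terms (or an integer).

Distribution of the larger of the two numbers rolled: 1 w.p. 1/64, 2 w.p. 3/64, 3 w.p. 5/64, 4 w.p. 7/64, 5 w.p. 9/64, 6 w.p. 11/64, …
E[payout] = (1/64)·1 + (3/64)·2 + (5/64)·3 + (7/64)·4 + (9/64)·5 + (11/64)·6 + (13/64)·7 + (15/64)·8 = 93/16
Expected profit = 93/16 − 6 = -3/16

-3/16 dollars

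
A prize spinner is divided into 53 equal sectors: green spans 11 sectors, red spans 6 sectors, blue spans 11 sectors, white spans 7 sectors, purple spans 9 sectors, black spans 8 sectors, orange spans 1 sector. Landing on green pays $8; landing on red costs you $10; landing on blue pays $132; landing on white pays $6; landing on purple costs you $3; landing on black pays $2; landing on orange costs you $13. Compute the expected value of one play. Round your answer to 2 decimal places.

$28.26

E[payout] = (11/53)·8 + (6/53)·(-10) + (11/53)·132 + (7/53)·6 + (9/53)·(-3) + (8/53)·2 + (1/53)·(-13) = 1498/53
≈ $28.26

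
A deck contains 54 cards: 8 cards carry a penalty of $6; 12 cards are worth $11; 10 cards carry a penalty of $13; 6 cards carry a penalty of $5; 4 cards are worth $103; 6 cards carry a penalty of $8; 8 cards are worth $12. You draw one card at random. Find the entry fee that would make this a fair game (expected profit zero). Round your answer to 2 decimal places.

$7.11

E[payout] = (8/54)·(-6) + (12/54)·11 + (10/54)·(-13) + (6/54)·(-5) + (4/54)·103 + (6/54)·(-8) + (8/54)·12 = 64/9
Fair fee = E[payout] = 64/9 ≈ $7.11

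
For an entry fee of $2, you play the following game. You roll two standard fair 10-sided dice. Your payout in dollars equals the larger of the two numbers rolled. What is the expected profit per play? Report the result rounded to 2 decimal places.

Distribution of the larger of the two numbers rolled: 1 w.p. 1/100, 2 w.p. 3/100, 3 w.p. 1/20, 4 w.p. 7/100, 5 w.p. 9/100, 6 w.p. 11/100, …
E[payout] = (1/100)·1 + (3/100)·2 + (1/20)·3 + (7/100)·4 + (9/100)·5 + (11/100)·6 + (13/100)·7 + (3/20)·8 + (17/100)·9 + (19/100)·10 = 143/20
Expected profit = 143/20 − 2 = 103/20 ≈ $5.15

$5.15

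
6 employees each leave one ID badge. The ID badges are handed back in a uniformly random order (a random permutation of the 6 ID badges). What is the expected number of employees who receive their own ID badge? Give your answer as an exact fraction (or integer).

1

Let Xᵢ = 1 if person i gets their own ID badge. For each i, P(Xᵢ=1) = 1/6.
By linearity of expectation, E[X₁+…+X_6] = 6·(1/6) = 1.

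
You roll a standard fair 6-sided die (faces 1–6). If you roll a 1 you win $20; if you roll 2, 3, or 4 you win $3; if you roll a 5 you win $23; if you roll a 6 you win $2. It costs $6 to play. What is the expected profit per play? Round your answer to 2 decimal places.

E[payout] = (1/6)·2 + (1/2)·3 + (1/6)·20 + (1/6)·23 = 9
Expected profit = 9 − 6 = 3 ≈ $3.00

$3.00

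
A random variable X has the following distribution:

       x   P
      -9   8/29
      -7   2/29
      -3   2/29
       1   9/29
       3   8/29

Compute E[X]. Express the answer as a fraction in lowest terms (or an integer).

E[X] = (8/29)·(-9) + (2/29)·(-7) + (2/29)·(-3) + (9/29)·1 + (8/29)·3
     = -59/29

-59/29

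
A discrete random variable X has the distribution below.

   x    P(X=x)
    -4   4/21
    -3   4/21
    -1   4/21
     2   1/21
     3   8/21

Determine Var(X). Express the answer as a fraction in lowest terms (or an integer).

416/49

E[X] = (4/21)·(-4) + (4/21)·(-3) + (4/21)·(-1) + (1/21)·2 + (8/21)·3 = -2/7
E[X²] = (4/21)·16 + (4/21)·9 + (4/21)·1 + (1/21)·4 + (8/21)·9 = 60/7
Var(X) = 60/7 − (-2/7)² = 416/49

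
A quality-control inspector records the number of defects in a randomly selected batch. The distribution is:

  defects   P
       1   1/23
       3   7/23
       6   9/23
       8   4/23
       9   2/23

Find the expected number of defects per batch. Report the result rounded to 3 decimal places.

E[X] = (1/23)·1 + (7/23)·3 + (9/23)·6 + (4/23)·8 + (2/23)·9
     = 126/23 ≈ 5.478

5.478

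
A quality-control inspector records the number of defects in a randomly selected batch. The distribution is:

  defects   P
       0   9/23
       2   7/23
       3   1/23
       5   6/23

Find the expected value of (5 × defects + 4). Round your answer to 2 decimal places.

E[5x+4] = (9/23)·4 + (7/23)·14 + (1/23)·19 + (6/23)·29
     = 327/23 ≈ 14.22

14.22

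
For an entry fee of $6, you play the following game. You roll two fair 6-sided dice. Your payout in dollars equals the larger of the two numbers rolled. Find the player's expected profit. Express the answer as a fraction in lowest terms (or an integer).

Distribution of the larger of the two numbers rolled: 1 w.p. 1/36, 2 w.p. 1/12, 3 w.p. 5/36, 4 w.p. 7/36, 5 w.p. 1/4, 6 w.p. 11/36
E[payout] = (1/36)·1 + (1/12)·2 + (5/36)·3 + (7/36)·4 + (1/4)·5 + (11/36)·6 = 161/36
Expected profit = 161/36 − 6 = -55/36

-55/36 dollars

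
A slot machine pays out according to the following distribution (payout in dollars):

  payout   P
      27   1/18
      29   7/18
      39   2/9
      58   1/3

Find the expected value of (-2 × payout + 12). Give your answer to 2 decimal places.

E[-2x+12] = (1/18)·(-42) + (7/18)·(-46) + (2/9)·(-66) + (1/3)·(-104)
     = -626/9 ≈ -69.56

-69.56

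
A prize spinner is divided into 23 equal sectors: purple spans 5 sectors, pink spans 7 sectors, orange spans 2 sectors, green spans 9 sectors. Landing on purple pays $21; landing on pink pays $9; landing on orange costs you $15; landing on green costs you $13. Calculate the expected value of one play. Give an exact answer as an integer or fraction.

21/23 dollars

E[payout] = (5/23)·21 + (7/23)·9 + (2/23)·(-15) + (9/23)·(-13) = 21/23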